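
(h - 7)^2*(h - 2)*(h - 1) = h^4 - 17*h^3 + 93*h^2 - 175*h + 98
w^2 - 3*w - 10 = (w - 5)*(w + 2)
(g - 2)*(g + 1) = g^2 - g - 2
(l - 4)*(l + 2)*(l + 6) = l^3 + 4*l^2 - 20*l - 48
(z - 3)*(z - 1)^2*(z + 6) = z^4 + z^3 - 23*z^2 + 39*z - 18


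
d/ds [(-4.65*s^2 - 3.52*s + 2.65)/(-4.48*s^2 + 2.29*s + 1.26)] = (-26.4181*s^2 + 12.026*s - 10.5037)/(20.0704*s^4 - 20.5184*s^3 - 6.0455*s^2 + 5.7708*s + 1.5876)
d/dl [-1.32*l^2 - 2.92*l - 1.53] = -2.64*l - 2.92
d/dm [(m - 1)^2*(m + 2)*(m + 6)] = 4*m^3 + 18*m^2 - 6*m - 16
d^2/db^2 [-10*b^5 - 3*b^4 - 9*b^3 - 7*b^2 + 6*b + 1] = -200*b^3 - 36*b^2 - 54*b - 14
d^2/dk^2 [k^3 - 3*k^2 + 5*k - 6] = 6*k - 6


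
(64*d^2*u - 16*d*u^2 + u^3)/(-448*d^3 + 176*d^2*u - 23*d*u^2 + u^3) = u/(-7*d + u)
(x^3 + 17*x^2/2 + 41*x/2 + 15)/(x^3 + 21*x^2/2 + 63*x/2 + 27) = (x^2 + 7*x + 10)/(x^2 + 9*x + 18)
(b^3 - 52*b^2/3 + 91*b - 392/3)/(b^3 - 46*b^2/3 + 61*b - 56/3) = (3*b - 7)/(3*b - 1)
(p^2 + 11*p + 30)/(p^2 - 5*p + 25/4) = 4*(p^2 + 11*p + 30)/(4*p^2 - 20*p + 25)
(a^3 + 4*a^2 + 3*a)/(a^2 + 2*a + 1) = a*(a + 3)/(a + 1)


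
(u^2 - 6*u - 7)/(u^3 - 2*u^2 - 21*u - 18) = (u - 7)/(u^2 - 3*u - 18)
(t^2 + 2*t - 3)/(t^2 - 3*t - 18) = (t - 1)/(t - 6)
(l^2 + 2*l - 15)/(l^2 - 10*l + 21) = (l + 5)/(l - 7)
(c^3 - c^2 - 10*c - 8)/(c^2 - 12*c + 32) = (c^2 + 3*c + 2)/(c - 8)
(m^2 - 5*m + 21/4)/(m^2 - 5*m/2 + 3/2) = (m - 7/2)/(m - 1)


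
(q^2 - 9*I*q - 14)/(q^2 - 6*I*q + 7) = (q - 2*I)/(q + I)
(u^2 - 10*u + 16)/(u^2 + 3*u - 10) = (u - 8)/(u + 5)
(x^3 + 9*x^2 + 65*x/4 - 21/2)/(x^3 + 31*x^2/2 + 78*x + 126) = (x - 1/2)/(x + 6)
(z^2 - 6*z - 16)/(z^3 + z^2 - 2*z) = (z - 8)/(z*(z - 1))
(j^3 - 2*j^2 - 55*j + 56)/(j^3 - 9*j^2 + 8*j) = (j + 7)/j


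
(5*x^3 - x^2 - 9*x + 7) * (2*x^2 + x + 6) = 10*x^5 + 3*x^4 + 11*x^3 - x^2 - 47*x + 42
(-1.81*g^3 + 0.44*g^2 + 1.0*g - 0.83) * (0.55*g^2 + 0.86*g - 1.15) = -0.9955*g^5 - 1.3146*g^4 + 3.0099*g^3 - 0.1025*g^2 - 1.8638*g + 0.9545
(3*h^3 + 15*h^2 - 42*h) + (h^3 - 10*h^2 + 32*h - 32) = 4*h^3 + 5*h^2 - 10*h - 32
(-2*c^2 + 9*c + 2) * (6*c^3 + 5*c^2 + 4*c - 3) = -12*c^5 + 44*c^4 + 49*c^3 + 52*c^2 - 19*c - 6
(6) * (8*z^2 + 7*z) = 48*z^2 + 42*z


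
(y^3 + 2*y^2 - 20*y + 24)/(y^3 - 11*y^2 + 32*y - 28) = (y + 6)/(y - 7)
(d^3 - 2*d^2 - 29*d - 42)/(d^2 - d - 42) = (d^2 + 5*d + 6)/(d + 6)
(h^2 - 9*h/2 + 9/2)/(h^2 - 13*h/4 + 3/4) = 2*(2*h - 3)/(4*h - 1)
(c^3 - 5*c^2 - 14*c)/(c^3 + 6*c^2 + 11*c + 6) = c*(c - 7)/(c^2 + 4*c + 3)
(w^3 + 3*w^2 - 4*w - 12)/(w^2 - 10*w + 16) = (w^2 + 5*w + 6)/(w - 8)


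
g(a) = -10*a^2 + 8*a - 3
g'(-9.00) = 188.00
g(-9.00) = -885.00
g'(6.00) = -112.00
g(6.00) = -315.00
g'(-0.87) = 25.40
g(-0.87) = -17.53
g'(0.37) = 0.60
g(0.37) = -1.41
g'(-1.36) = 35.20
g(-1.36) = -32.38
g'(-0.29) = 13.80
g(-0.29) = -6.16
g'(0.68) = -5.60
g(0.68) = -2.18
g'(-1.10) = 30.00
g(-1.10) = -23.90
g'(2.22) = -36.40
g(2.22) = -34.52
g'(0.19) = 4.20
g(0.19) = -1.84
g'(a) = 8 - 20*a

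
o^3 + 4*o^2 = o^2*(o + 4)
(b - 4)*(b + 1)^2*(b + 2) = b^4 - 11*b^2 - 18*b - 8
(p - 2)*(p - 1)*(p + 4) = p^3 + p^2 - 10*p + 8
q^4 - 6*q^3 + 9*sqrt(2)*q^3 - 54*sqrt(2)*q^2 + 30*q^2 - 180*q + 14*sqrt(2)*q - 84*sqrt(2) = (q - 6)*(q + sqrt(2))^2*(q + 7*sqrt(2))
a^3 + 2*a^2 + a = a*(a + 1)^2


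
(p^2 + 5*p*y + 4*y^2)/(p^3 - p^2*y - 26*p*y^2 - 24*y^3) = 1/(p - 6*y)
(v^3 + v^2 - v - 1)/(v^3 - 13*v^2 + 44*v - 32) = (v^2 + 2*v + 1)/(v^2 - 12*v + 32)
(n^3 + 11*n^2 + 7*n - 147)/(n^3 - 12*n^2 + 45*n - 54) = (n^2 + 14*n + 49)/(n^2 - 9*n + 18)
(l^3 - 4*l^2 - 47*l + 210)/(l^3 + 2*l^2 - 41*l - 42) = (l - 5)/(l + 1)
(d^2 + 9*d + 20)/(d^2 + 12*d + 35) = (d + 4)/(d + 7)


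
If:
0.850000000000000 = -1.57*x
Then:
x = -0.54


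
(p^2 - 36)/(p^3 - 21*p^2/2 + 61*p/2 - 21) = 2*(p + 6)/(2*p^2 - 9*p + 7)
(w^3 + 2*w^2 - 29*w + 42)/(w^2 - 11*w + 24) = (w^2 + 5*w - 14)/(w - 8)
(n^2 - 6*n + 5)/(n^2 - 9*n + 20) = (n - 1)/(n - 4)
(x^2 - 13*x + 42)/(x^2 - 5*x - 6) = (x - 7)/(x + 1)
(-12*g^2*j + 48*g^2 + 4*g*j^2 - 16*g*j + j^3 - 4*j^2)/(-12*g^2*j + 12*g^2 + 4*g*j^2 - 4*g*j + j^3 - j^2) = (j - 4)/(j - 1)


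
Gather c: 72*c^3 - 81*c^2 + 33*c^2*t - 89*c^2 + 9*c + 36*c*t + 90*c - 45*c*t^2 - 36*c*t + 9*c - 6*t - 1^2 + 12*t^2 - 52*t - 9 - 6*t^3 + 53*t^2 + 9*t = 72*c^3 + c^2*(33*t - 170) + c*(108 - 45*t^2) - 6*t^3 + 65*t^2 - 49*t - 10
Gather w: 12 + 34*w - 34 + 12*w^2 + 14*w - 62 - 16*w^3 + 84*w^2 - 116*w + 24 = -16*w^3 + 96*w^2 - 68*w - 60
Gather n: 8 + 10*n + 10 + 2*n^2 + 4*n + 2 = 2*n^2 + 14*n + 20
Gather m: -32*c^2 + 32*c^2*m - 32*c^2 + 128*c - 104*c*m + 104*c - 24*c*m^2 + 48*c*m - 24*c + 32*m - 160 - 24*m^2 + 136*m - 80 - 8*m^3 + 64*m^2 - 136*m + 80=-64*c^2 + 208*c - 8*m^3 + m^2*(40 - 24*c) + m*(32*c^2 - 56*c + 32) - 160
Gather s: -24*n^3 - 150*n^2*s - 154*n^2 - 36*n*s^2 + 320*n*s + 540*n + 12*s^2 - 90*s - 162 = -24*n^3 - 154*n^2 + 540*n + s^2*(12 - 36*n) + s*(-150*n^2 + 320*n - 90) - 162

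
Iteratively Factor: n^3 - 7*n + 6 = (n - 2)*(n^2 + 2*n - 3) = (n - 2)*(n - 1)*(n + 3)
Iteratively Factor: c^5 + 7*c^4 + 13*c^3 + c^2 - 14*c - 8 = (c + 1)*(c^4 + 6*c^3 + 7*c^2 - 6*c - 8) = (c - 1)*(c + 1)*(c^3 + 7*c^2 + 14*c + 8) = (c - 1)*(c + 1)*(c + 2)*(c^2 + 5*c + 4) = (c - 1)*(c + 1)^2*(c + 2)*(c + 4)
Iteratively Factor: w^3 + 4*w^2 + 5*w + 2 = (w + 1)*(w^2 + 3*w + 2) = (w + 1)*(w + 2)*(w + 1)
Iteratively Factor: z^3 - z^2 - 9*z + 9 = (z - 3)*(z^2 + 2*z - 3) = (z - 3)*(z + 3)*(z - 1)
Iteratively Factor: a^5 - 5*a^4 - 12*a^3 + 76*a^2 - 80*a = (a - 5)*(a^4 - 12*a^2 + 16*a) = (a - 5)*(a - 2)*(a^3 + 2*a^2 - 8*a) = a*(a - 5)*(a - 2)*(a^2 + 2*a - 8) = a*(a - 5)*(a - 2)*(a + 4)*(a - 2)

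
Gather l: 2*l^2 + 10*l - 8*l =2*l^2 + 2*l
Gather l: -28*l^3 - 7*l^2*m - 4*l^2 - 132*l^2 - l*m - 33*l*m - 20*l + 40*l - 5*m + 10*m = -28*l^3 + l^2*(-7*m - 136) + l*(20 - 34*m) + 5*m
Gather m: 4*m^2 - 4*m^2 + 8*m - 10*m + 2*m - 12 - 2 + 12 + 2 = 0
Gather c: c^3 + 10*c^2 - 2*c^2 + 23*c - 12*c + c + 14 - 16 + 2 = c^3 + 8*c^2 + 12*c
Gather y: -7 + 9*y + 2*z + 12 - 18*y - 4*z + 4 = -9*y - 2*z + 9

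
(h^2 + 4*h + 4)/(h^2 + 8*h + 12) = (h + 2)/(h + 6)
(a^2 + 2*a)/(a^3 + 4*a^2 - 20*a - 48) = a/(a^2 + 2*a - 24)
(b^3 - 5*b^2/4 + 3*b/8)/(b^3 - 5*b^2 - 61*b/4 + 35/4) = b*(4*b - 3)/(2*(2*b^2 - 9*b - 35))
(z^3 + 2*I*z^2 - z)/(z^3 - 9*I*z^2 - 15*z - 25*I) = z*(z + I)/(z^2 - 10*I*z - 25)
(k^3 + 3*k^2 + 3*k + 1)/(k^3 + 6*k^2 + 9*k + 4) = (k + 1)/(k + 4)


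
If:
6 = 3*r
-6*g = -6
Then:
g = 1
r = 2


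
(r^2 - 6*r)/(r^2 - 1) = r*(r - 6)/(r^2 - 1)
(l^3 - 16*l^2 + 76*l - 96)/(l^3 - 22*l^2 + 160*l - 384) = (l - 2)/(l - 8)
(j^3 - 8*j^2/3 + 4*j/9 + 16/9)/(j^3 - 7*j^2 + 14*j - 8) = (9*j^2 - 6*j - 8)/(9*(j^2 - 5*j + 4))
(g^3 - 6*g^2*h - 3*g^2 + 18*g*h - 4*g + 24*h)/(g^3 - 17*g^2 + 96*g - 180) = (g^3 - 6*g^2*h - 3*g^2 + 18*g*h - 4*g + 24*h)/(g^3 - 17*g^2 + 96*g - 180)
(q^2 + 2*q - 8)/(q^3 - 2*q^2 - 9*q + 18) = (q + 4)/(q^2 - 9)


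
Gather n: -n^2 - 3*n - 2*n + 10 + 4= -n^2 - 5*n + 14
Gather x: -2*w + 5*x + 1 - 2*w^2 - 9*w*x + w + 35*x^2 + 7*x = -2*w^2 - w + 35*x^2 + x*(12 - 9*w) + 1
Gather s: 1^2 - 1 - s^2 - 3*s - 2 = -s^2 - 3*s - 2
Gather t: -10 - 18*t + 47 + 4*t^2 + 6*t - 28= 4*t^2 - 12*t + 9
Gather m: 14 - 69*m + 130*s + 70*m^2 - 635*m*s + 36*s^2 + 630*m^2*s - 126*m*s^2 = m^2*(630*s + 70) + m*(-126*s^2 - 635*s - 69) + 36*s^2 + 130*s + 14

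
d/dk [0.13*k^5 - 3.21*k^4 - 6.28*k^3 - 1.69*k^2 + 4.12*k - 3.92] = 0.65*k^4 - 12.84*k^3 - 18.84*k^2 - 3.38*k + 4.12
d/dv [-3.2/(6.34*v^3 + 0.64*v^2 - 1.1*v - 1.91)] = (60.864*v^2 + 4.096*v - 3.52)/(6.34*v^3 + 0.64*v^2 - 1.1*v - 1.91)^2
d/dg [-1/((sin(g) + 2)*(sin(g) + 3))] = (2*sin(g) + 5)*cos(g)/((sin(g) + 2)^2*(sin(g) + 3)^2)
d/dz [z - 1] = 1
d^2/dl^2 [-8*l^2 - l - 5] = -16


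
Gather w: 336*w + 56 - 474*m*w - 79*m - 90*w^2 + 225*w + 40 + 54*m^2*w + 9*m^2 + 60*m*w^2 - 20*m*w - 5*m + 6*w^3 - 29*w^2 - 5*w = 9*m^2 - 84*m + 6*w^3 + w^2*(60*m - 119) + w*(54*m^2 - 494*m + 556) + 96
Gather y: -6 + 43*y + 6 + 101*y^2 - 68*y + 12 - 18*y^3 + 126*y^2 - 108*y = -18*y^3 + 227*y^2 - 133*y + 12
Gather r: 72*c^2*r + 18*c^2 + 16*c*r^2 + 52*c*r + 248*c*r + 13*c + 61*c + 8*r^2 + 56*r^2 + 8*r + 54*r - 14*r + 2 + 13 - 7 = 18*c^2 + 74*c + r^2*(16*c + 64) + r*(72*c^2 + 300*c + 48) + 8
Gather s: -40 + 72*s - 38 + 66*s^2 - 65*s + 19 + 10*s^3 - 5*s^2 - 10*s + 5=10*s^3 + 61*s^2 - 3*s - 54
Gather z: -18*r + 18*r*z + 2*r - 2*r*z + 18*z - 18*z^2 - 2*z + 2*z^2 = -16*r - 16*z^2 + z*(16*r + 16)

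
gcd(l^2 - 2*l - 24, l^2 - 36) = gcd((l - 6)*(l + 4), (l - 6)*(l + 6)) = l - 6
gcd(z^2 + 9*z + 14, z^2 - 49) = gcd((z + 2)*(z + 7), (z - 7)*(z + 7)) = z + 7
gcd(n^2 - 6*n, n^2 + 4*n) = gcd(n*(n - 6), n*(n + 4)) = n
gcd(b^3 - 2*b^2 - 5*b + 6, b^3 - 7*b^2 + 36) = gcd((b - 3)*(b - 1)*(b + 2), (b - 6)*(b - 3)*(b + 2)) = b^2 - b - 6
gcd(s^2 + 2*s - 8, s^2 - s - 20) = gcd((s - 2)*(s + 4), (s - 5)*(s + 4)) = s + 4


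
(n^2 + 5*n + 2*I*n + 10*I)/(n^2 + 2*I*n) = (n + 5)/n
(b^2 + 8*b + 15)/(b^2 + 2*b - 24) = (b^2 + 8*b + 15)/(b^2 + 2*b - 24)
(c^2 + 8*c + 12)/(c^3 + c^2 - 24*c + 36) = (c + 2)/(c^2 - 5*c + 6)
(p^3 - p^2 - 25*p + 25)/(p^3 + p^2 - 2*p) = (p^2 - 25)/(p*(p + 2))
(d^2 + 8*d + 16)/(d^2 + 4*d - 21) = (d^2 + 8*d + 16)/(d^2 + 4*d - 21)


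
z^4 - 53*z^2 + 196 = (z - 7)*(z - 2)*(z + 2)*(z + 7)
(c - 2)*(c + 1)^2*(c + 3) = c^4 + 3*c^3 - 3*c^2 - 11*c - 6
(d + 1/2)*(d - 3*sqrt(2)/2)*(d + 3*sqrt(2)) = d^3 + d^2/2 + 3*sqrt(2)*d^2/2 - 9*d + 3*sqrt(2)*d/4 - 9/2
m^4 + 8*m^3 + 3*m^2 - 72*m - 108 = (m - 3)*(m + 2)*(m + 3)*(m + 6)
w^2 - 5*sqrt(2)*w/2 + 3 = (w - 3*sqrt(2)/2)*(w - sqrt(2))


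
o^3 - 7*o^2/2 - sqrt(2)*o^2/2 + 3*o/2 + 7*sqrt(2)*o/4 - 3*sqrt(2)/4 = (o - 3)*(o - 1/2)*(o - sqrt(2)/2)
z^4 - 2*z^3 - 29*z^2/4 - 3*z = z*(z - 4)*(z + 1/2)*(z + 3/2)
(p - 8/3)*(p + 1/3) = p^2 - 7*p/3 - 8/9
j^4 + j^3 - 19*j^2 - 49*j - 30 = (j - 5)*(j + 1)*(j + 2)*(j + 3)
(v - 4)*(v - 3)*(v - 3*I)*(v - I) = v^4 - 7*v^3 - 4*I*v^3 + 9*v^2 + 28*I*v^2 + 21*v - 48*I*v - 36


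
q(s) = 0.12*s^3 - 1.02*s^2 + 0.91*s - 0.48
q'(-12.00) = 77.23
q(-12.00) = -365.64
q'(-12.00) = 77.23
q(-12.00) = -365.64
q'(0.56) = -0.12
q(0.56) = -0.27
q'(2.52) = -1.94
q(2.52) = -2.74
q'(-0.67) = 2.44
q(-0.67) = -1.58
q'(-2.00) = 6.43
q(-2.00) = -7.34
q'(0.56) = -0.12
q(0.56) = -0.27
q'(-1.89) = 6.05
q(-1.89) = -6.65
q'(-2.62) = 8.73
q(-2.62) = -12.02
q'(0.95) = -0.70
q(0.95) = -0.43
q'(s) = 0.36*s^2 - 2.04*s + 0.91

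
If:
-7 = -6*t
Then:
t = 7/6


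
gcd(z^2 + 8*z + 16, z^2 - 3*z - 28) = z + 4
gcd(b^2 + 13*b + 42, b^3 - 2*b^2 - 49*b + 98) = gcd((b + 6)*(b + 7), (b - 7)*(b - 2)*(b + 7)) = b + 7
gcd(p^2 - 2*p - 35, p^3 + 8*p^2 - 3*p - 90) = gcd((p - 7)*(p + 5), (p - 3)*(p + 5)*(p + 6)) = p + 5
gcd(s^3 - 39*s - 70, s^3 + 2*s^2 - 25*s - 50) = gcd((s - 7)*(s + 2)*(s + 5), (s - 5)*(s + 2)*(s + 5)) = s^2 + 7*s + 10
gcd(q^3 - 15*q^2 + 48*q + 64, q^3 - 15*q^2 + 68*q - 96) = q - 8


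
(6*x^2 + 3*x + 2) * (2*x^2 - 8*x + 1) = 12*x^4 - 42*x^3 - 14*x^2 - 13*x + 2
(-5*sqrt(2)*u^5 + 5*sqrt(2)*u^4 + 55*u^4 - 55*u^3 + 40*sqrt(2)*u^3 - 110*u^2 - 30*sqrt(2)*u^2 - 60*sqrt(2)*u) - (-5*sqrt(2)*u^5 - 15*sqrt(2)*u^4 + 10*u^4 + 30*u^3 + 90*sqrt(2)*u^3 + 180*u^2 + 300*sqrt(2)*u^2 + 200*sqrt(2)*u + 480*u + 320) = 20*sqrt(2)*u^4 + 45*u^4 - 85*u^3 - 50*sqrt(2)*u^3 - 330*sqrt(2)*u^2 - 290*u^2 - 480*u - 260*sqrt(2)*u - 320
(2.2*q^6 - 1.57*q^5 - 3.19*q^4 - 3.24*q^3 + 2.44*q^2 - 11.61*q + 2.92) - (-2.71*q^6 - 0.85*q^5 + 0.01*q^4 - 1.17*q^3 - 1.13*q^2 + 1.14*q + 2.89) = 4.91*q^6 - 0.72*q^5 - 3.2*q^4 - 2.07*q^3 + 3.57*q^2 - 12.75*q + 0.0299999999999998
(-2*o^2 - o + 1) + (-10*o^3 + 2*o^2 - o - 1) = -10*o^3 - 2*o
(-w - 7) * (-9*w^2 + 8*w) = 9*w^3 + 55*w^2 - 56*w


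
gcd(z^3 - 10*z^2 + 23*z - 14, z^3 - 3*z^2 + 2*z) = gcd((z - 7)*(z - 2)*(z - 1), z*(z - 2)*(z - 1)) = z^2 - 3*z + 2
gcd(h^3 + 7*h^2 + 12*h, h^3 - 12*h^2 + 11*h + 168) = h + 3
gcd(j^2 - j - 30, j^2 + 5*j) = j + 5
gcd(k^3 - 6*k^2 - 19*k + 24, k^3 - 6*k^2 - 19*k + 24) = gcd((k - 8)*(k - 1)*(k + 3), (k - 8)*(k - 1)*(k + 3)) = k^3 - 6*k^2 - 19*k + 24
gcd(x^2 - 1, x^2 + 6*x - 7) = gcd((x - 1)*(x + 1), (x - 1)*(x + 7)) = x - 1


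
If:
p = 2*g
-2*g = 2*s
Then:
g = -s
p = -2*s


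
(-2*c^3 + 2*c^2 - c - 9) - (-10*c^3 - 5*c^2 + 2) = 8*c^3 + 7*c^2 - c - 11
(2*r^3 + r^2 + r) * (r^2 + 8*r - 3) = 2*r^5 + 17*r^4 + 3*r^3 + 5*r^2 - 3*r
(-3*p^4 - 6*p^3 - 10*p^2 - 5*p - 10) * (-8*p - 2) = 24*p^5 + 54*p^4 + 92*p^3 + 60*p^2 + 90*p + 20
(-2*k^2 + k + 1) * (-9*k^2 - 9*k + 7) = 18*k^4 + 9*k^3 - 32*k^2 - 2*k + 7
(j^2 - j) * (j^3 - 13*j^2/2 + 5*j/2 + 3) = j^5 - 15*j^4/2 + 9*j^3 + j^2/2 - 3*j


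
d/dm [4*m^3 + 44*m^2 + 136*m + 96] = 12*m^2 + 88*m + 136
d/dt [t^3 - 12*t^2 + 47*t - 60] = 3*t^2 - 24*t + 47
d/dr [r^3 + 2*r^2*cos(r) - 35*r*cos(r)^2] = -2*r^2*sin(r) + 3*r^2 + 35*r*sin(2*r) + 4*r*cos(r) - 35*cos(r)^2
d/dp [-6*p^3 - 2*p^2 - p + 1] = -18*p^2 - 4*p - 1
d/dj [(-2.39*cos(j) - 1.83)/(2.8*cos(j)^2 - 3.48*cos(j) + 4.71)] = (-6.692*cos(j)^2 - 10.248*cos(j) + 17.6253)*sin(j)/(7.84*cos(j)^4 - 19.488*cos(j)^3 + 38.4864*cos(j)^2 - 32.7816*cos(j) + 22.1841)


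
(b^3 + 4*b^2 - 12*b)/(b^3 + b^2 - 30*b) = (b - 2)/(b - 5)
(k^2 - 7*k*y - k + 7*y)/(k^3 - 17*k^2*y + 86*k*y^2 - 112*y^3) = (k - 1)/(k^2 - 10*k*y + 16*y^2)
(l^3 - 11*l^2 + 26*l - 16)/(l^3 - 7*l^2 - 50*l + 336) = (l^2 - 3*l + 2)/(l^2 + l - 42)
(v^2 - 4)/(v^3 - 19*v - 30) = (v - 2)/(v^2 - 2*v - 15)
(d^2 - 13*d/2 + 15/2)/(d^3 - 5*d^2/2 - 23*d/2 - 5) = (2*d - 3)/(2*d^2 + 5*d + 2)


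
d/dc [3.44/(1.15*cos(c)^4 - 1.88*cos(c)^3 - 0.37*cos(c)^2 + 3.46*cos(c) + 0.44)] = (15.824*cos(c)^3 - 19.4016*cos(c)^2 - 2.5456*cos(c) + 11.9024)*sin(c)/(1.15*cos(c)^4 - 1.88*cos(c)^3 - 0.37*cos(c)^2 + 3.46*cos(c) + 0.44)^2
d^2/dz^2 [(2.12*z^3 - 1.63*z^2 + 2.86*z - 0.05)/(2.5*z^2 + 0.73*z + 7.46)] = (1.4210854715202e-14*z^5 - 1.4210854715202e-14*z^4 - 35.1170040000001*z^3 + 249.792576*z^2 + 387.306852*z - 210.762482)/(15.625*z^6 + 13.6875*z^5 + 143.87175*z^4 + 82.076017*z^3 + 429.313302*z^2 + 121.877004*z + 415.160936)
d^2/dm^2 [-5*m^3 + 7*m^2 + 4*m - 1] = 14 - 30*m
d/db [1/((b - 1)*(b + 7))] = 2*(-b - 3)/(b^4 + 12*b^3 + 22*b^2 - 84*b + 49)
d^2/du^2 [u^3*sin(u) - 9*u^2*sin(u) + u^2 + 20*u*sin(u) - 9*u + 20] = -u^3*sin(u) + 9*u^2*sin(u) + 6*u^2*cos(u) - 14*u*sin(u) - 36*u*cos(u) - 18*sin(u) + 40*cos(u) + 2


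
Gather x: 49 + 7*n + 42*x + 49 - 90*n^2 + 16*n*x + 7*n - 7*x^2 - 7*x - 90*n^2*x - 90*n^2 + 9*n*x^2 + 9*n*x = -180*n^2 + 14*n + x^2*(9*n - 7) + x*(-90*n^2 + 25*n + 35) + 98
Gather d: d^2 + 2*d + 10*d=d^2 + 12*d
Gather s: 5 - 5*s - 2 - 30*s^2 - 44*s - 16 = -30*s^2 - 49*s - 13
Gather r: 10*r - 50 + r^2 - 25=r^2 + 10*r - 75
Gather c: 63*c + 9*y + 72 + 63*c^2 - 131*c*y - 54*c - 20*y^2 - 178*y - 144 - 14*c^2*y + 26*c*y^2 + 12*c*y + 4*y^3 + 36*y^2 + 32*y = c^2*(63 - 14*y) + c*(26*y^2 - 119*y + 9) + 4*y^3 + 16*y^2 - 137*y - 72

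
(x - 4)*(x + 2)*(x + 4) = x^3 + 2*x^2 - 16*x - 32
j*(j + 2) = j^2 + 2*j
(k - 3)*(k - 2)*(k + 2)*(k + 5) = k^4 + 2*k^3 - 19*k^2 - 8*k + 60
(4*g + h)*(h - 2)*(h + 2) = 4*g*h^2 - 16*g + h^3 - 4*h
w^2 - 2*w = w*(w - 2)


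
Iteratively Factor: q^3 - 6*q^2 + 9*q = (q - 3)*(q^2 - 3*q) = q*(q - 3)*(q - 3)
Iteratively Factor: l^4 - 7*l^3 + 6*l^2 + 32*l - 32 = (l + 2)*(l^3 - 9*l^2 + 24*l - 16) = (l - 4)*(l + 2)*(l^2 - 5*l + 4) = (l - 4)^2*(l + 2)*(l - 1)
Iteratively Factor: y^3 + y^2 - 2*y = (y - 1)*(y^2 + 2*y) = (y - 1)*(y + 2)*(y)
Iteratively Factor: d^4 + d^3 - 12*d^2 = (d - 3)*(d^3 + 4*d^2) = d*(d - 3)*(d^2 + 4*d) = d*(d - 3)*(d + 4)*(d)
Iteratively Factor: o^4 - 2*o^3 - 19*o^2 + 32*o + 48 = (o - 3)*(o^3 + o^2 - 16*o - 16) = (o - 4)*(o - 3)*(o^2 + 5*o + 4) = (o - 4)*(o - 3)*(o + 1)*(o + 4)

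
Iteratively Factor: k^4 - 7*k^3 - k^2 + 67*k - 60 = (k + 3)*(k^3 - 10*k^2 + 29*k - 20) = (k - 5)*(k + 3)*(k^2 - 5*k + 4) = (k - 5)*(k - 1)*(k + 3)*(k - 4)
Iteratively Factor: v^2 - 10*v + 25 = (v - 5)*(v - 5)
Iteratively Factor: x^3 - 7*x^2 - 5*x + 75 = (x + 3)*(x^2 - 10*x + 25) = (x - 5)*(x + 3)*(x - 5)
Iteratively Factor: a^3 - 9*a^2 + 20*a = (a)*(a^2 - 9*a + 20) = a*(a - 4)*(a - 5)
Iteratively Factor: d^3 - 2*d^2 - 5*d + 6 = (d - 1)*(d^2 - d - 6) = (d - 3)*(d - 1)*(d + 2)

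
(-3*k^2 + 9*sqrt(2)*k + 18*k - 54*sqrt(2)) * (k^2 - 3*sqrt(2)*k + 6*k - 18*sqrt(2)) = -3*k^4 + 18*sqrt(2)*k^3 + 54*k^2 - 648*sqrt(2)*k + 1944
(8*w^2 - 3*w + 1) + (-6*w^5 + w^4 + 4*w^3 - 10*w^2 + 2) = -6*w^5 + w^4 + 4*w^3 - 2*w^2 - 3*w + 3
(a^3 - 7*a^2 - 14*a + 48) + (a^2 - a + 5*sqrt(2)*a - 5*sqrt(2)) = a^3 - 6*a^2 - 15*a + 5*sqrt(2)*a - 5*sqrt(2) + 48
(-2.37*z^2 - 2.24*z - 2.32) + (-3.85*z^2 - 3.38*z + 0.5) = -6.22*z^2 - 5.62*z - 1.82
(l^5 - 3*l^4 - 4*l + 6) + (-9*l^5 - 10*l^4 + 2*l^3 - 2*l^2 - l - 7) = -8*l^5 - 13*l^4 + 2*l^3 - 2*l^2 - 5*l - 1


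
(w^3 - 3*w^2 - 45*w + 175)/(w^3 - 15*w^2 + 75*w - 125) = (w + 7)/(w - 5)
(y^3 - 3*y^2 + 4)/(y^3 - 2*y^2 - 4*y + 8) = (y + 1)/(y + 2)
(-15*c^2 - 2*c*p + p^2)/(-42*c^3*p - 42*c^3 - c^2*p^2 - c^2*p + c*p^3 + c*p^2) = (15*c^2 + 2*c*p - p^2)/(c*(42*c^2*p + 42*c^2 + c*p^2 + c*p - p^3 - p^2))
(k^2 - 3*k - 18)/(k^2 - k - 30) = (k + 3)/(k + 5)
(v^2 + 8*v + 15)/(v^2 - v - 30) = (v + 3)/(v - 6)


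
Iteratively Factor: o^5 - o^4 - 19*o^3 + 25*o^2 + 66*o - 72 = (o + 2)*(o^4 - 3*o^3 - 13*o^2 + 51*o - 36) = (o - 3)*(o + 2)*(o^3 - 13*o + 12) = (o - 3)*(o + 2)*(o + 4)*(o^2 - 4*o + 3) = (o - 3)*(o - 1)*(o + 2)*(o + 4)*(o - 3)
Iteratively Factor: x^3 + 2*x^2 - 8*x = (x + 4)*(x^2 - 2*x) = (x - 2)*(x + 4)*(x)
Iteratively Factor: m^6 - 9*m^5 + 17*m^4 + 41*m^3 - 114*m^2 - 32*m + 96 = (m + 2)*(m^5 - 11*m^4 + 39*m^3 - 37*m^2 - 40*m + 48) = (m - 1)*(m + 2)*(m^4 - 10*m^3 + 29*m^2 - 8*m - 48) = (m - 4)*(m - 1)*(m + 2)*(m^3 - 6*m^2 + 5*m + 12) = (m - 4)*(m - 3)*(m - 1)*(m + 2)*(m^2 - 3*m - 4) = (m - 4)*(m - 3)*(m - 1)*(m + 1)*(m + 2)*(m - 4)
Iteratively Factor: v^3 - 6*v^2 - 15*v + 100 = (v - 5)*(v^2 - v - 20) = (v - 5)^2*(v + 4)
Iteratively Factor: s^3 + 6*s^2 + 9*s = (s + 3)*(s^2 + 3*s) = s*(s + 3)*(s + 3)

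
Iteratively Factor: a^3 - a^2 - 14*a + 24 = (a + 4)*(a^2 - 5*a + 6) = (a - 3)*(a + 4)*(a - 2)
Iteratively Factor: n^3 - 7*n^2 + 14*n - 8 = (n - 1)*(n^2 - 6*n + 8) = (n - 2)*(n - 1)*(n - 4)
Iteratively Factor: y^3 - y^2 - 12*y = (y - 4)*(y^2 + 3*y) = y*(y - 4)*(y + 3)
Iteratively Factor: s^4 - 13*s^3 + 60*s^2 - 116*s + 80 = (s - 2)*(s^3 - 11*s^2 + 38*s - 40) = (s - 4)*(s - 2)*(s^2 - 7*s + 10) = (s - 4)*(s - 2)^2*(s - 5)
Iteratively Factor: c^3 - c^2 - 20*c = (c)*(c^2 - c - 20) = c*(c + 4)*(c - 5)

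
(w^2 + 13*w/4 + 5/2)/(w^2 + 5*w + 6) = (w + 5/4)/(w + 3)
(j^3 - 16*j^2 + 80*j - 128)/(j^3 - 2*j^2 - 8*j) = (j^2 - 12*j + 32)/(j*(j + 2))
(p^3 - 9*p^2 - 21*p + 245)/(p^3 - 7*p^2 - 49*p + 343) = (p + 5)/(p + 7)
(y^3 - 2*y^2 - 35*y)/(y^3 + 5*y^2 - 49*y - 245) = y/(y + 7)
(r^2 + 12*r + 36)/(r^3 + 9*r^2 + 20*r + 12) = (r + 6)/(r^2 + 3*r + 2)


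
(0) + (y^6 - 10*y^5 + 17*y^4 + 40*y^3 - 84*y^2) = y^6 - 10*y^5 + 17*y^4 + 40*y^3 - 84*y^2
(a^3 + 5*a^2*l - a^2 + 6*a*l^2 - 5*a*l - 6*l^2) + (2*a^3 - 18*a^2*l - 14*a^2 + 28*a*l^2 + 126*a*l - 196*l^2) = 3*a^3 - 13*a^2*l - 15*a^2 + 34*a*l^2 + 121*a*l - 202*l^2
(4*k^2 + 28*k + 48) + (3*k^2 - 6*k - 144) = 7*k^2 + 22*k - 96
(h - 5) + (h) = 2*h - 5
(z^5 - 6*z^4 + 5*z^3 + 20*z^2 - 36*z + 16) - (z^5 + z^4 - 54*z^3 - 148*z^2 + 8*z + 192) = -7*z^4 + 59*z^3 + 168*z^2 - 44*z - 176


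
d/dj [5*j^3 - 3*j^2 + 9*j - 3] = 15*j^2 - 6*j + 9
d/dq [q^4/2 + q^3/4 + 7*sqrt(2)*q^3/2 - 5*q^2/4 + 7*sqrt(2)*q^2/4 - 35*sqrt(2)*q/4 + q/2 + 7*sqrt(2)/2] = 2*q^3 + 3*q^2/4 + 21*sqrt(2)*q^2/2 - 5*q/2 + 7*sqrt(2)*q/2 - 35*sqrt(2)/4 + 1/2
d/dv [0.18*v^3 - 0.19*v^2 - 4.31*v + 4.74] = 0.54*v^2 - 0.38*v - 4.31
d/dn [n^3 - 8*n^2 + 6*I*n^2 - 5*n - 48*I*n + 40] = 3*n^2 + n*(-16 + 12*I) - 5 - 48*I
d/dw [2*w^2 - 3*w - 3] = 4*w - 3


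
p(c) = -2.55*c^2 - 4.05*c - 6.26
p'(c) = -5.1*c - 4.05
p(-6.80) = -96.63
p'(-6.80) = 30.63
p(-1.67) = -6.61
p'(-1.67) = 4.47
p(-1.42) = -5.65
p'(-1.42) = 3.19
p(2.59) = -33.86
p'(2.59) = -17.26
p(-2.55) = -12.51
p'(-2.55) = 8.96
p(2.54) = -33.00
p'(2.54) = -17.00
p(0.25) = -7.43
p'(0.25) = -5.32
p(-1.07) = -4.85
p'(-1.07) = 1.41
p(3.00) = -41.36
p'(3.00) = -19.35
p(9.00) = -249.26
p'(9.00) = -49.95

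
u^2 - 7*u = u*(u - 7)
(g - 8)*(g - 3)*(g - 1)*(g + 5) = g^4 - 7*g^3 - 25*g^2 + 151*g - 120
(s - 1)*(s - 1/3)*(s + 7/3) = s^3 + s^2 - 25*s/9 + 7/9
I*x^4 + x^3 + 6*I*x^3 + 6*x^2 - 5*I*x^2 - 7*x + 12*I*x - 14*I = (x + 7)*(x - 2*I)*(x + I)*(I*x - I)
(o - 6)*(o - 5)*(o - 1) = o^3 - 12*o^2 + 41*o - 30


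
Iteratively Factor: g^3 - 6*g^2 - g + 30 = (g - 3)*(g^2 - 3*g - 10) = (g - 5)*(g - 3)*(g + 2)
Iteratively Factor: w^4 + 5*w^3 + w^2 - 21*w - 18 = (w + 3)*(w^3 + 2*w^2 - 5*w - 6) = (w + 1)*(w + 3)*(w^2 + w - 6) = (w + 1)*(w + 3)^2*(w - 2)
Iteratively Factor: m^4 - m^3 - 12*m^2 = (m)*(m^3 - m^2 - 12*m) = m*(m + 3)*(m^2 - 4*m) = m*(m - 4)*(m + 3)*(m)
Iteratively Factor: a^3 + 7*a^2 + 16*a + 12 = (a + 3)*(a^2 + 4*a + 4) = (a + 2)*(a + 3)*(a + 2)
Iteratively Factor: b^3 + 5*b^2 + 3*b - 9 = (b + 3)*(b^2 + 2*b - 3) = (b - 1)*(b + 3)*(b + 3)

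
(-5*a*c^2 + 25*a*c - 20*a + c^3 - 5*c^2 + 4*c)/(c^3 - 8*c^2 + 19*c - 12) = (-5*a + c)/(c - 3)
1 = 1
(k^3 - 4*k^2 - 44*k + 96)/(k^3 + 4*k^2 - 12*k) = (k - 8)/k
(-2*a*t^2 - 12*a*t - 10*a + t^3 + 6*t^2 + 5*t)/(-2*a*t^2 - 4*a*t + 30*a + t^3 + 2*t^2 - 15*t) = (t + 1)/(t - 3)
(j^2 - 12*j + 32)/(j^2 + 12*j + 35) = (j^2 - 12*j + 32)/(j^2 + 12*j + 35)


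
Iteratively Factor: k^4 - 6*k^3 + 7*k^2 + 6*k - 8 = (k - 1)*(k^3 - 5*k^2 + 2*k + 8) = (k - 4)*(k - 1)*(k^2 - k - 2) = (k - 4)*(k - 1)*(k + 1)*(k - 2)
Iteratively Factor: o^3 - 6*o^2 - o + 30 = (o - 5)*(o^2 - o - 6) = (o - 5)*(o - 3)*(o + 2)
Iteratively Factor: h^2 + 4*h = (h + 4)*(h)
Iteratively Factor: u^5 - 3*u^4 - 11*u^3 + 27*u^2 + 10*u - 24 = (u - 1)*(u^4 - 2*u^3 - 13*u^2 + 14*u + 24) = (u - 2)*(u - 1)*(u^3 - 13*u - 12) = (u - 4)*(u - 2)*(u - 1)*(u^2 + 4*u + 3) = (u - 4)*(u - 2)*(u - 1)*(u + 1)*(u + 3)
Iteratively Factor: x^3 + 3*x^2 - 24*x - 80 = (x - 5)*(x^2 + 8*x + 16) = (x - 5)*(x + 4)*(x + 4)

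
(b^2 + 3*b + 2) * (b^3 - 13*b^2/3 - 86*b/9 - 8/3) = b^5 - 4*b^4/3 - 185*b^3/9 - 40*b^2 - 244*b/9 - 16/3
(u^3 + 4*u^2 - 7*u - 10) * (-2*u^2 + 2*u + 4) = -2*u^5 - 6*u^4 + 26*u^3 + 22*u^2 - 48*u - 40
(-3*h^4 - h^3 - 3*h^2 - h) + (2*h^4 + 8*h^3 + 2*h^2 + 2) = -h^4 + 7*h^3 - h^2 - h + 2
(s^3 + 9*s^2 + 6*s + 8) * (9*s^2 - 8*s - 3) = 9*s^5 + 73*s^4 - 21*s^3 - 3*s^2 - 82*s - 24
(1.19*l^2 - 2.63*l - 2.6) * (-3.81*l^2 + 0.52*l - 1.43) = -4.5339*l^4 + 10.6391*l^3 + 6.8367*l^2 + 2.4089*l + 3.718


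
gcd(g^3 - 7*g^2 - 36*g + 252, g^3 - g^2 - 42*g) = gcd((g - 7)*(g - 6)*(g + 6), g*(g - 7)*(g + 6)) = g^2 - g - 42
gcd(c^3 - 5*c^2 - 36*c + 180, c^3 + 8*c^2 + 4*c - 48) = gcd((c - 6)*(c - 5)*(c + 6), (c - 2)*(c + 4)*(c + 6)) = c + 6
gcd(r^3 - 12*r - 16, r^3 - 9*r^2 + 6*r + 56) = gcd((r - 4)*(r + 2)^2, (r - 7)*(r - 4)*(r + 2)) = r^2 - 2*r - 8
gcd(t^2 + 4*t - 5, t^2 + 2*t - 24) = 1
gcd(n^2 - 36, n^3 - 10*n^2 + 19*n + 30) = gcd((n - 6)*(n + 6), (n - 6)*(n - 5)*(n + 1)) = n - 6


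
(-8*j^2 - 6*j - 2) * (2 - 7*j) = 56*j^3 + 26*j^2 + 2*j - 4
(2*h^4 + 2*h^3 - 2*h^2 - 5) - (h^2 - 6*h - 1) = 2*h^4 + 2*h^3 - 3*h^2 + 6*h - 4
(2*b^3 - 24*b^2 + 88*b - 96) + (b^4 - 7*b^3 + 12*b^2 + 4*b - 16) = b^4 - 5*b^3 - 12*b^2 + 92*b - 112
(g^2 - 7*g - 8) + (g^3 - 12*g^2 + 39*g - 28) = g^3 - 11*g^2 + 32*g - 36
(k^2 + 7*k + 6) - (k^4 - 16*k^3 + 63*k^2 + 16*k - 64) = -k^4 + 16*k^3 - 62*k^2 - 9*k + 70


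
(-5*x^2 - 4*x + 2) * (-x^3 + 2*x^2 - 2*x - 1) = 5*x^5 - 6*x^4 + 17*x^2 - 2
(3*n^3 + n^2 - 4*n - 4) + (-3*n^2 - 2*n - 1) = 3*n^3 - 2*n^2 - 6*n - 5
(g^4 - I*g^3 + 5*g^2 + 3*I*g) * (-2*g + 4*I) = -2*g^5 + 6*I*g^4 - 6*g^3 + 14*I*g^2 - 12*g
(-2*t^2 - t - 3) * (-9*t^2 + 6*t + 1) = 18*t^4 - 3*t^3 + 19*t^2 - 19*t - 3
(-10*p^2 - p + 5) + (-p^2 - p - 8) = -11*p^2 - 2*p - 3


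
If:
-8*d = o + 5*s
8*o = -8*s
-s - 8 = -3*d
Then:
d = 8/5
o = 16/5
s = -16/5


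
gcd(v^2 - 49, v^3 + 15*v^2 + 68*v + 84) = v + 7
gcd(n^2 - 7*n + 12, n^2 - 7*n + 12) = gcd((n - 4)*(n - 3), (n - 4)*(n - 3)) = n^2 - 7*n + 12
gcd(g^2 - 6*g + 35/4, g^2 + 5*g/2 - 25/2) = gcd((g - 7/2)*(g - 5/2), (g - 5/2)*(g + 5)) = g - 5/2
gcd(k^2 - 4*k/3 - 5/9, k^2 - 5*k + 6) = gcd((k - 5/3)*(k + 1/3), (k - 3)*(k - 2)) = 1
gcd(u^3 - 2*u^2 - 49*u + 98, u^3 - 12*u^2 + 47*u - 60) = 1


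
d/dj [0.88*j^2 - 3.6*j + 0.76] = 1.76*j - 3.6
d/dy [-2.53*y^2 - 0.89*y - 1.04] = -5.06*y - 0.89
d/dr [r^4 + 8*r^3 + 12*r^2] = 4*r*(r^2 + 6*r + 6)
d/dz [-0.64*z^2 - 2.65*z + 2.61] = -1.28*z - 2.65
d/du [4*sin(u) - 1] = 4*cos(u)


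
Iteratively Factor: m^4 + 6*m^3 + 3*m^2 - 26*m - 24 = (m - 2)*(m^3 + 8*m^2 + 19*m + 12) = (m - 2)*(m + 4)*(m^2 + 4*m + 3) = (m - 2)*(m + 1)*(m + 4)*(m + 3)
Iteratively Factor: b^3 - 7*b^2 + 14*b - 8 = (b - 1)*(b^2 - 6*b + 8) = (b - 2)*(b - 1)*(b - 4)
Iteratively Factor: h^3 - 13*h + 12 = (h - 3)*(h^2 + 3*h - 4) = (h - 3)*(h + 4)*(h - 1)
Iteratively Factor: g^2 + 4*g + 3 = (g + 1)*(g + 3)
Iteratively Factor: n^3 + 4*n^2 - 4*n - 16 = (n - 2)*(n^2 + 6*n + 8) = (n - 2)*(n + 4)*(n + 2)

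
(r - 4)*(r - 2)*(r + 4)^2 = r^4 + 2*r^3 - 24*r^2 - 32*r + 128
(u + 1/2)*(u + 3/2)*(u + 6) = u^3 + 8*u^2 + 51*u/4 + 9/2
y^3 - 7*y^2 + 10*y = y*(y - 5)*(y - 2)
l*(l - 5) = l^2 - 5*l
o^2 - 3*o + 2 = (o - 2)*(o - 1)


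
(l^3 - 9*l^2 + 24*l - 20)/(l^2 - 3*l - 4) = (-l^3 + 9*l^2 - 24*l + 20)/(-l^2 + 3*l + 4)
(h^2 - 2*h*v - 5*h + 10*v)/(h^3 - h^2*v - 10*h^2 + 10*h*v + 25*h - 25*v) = (-h + 2*v)/(-h^2 + h*v + 5*h - 5*v)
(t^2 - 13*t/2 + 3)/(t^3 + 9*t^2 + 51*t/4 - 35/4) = 2*(t - 6)/(2*t^2 + 19*t + 35)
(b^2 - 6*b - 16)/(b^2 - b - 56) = (b + 2)/(b + 7)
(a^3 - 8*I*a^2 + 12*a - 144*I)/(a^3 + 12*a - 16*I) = (a^2 - 12*I*a - 36)/(a^2 - 4*I*a - 4)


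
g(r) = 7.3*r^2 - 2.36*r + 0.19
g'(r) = 14.6*r - 2.36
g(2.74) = 48.53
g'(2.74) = 37.64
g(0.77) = 2.70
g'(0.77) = 8.88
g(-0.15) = 0.71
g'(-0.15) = -4.55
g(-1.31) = 15.81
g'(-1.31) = -21.49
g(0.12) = 0.01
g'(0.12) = -0.61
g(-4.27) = 143.37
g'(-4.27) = -64.70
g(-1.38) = 17.35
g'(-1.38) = -22.51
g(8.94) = 562.53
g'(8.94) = 128.16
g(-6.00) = 277.15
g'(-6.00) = -89.96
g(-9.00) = 612.73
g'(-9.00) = -133.76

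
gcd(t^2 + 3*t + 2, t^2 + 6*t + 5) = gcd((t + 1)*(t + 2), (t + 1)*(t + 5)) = t + 1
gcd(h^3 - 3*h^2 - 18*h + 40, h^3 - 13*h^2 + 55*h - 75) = h - 5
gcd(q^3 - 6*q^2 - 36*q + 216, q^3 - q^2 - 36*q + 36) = q^2 - 36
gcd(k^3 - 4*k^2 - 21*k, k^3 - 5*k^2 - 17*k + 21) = k^2 - 4*k - 21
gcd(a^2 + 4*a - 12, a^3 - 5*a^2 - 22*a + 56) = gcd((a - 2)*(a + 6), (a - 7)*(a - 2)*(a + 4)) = a - 2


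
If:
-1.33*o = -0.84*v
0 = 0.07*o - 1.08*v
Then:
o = 0.00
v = 0.00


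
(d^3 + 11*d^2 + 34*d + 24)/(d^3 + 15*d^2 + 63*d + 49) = (d^2 + 10*d + 24)/(d^2 + 14*d + 49)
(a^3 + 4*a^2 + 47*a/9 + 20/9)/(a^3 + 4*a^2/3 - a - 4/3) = (a + 5/3)/(a - 1)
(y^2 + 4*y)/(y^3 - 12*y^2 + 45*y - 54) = y*(y + 4)/(y^3 - 12*y^2 + 45*y - 54)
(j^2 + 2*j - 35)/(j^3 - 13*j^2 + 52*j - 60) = (j + 7)/(j^2 - 8*j + 12)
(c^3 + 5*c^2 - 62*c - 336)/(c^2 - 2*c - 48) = c + 7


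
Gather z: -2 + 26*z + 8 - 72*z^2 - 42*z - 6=-72*z^2 - 16*z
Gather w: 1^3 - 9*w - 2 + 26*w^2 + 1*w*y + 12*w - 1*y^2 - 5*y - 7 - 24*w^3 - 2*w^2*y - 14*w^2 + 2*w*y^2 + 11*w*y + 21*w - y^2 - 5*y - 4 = -24*w^3 + w^2*(12 - 2*y) + w*(2*y^2 + 12*y + 24) - 2*y^2 - 10*y - 12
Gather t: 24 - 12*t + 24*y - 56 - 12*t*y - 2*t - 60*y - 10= t*(-12*y - 14) - 36*y - 42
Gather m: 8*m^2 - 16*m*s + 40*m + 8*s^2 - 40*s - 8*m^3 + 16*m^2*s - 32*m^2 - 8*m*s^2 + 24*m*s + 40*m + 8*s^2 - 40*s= -8*m^3 + m^2*(16*s - 24) + m*(-8*s^2 + 8*s + 80) + 16*s^2 - 80*s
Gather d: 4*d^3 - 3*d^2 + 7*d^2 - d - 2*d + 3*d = 4*d^3 + 4*d^2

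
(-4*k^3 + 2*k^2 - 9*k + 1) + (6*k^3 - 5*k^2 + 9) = 2*k^3 - 3*k^2 - 9*k + 10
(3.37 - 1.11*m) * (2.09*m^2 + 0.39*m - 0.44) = -2.3199*m^3 + 6.6104*m^2 + 1.8027*m - 1.4828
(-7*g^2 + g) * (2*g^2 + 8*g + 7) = -14*g^4 - 54*g^3 - 41*g^2 + 7*g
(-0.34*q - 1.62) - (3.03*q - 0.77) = -3.37*q - 0.85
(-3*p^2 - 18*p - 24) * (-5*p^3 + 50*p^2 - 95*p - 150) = 15*p^5 - 60*p^4 - 495*p^3 + 960*p^2 + 4980*p + 3600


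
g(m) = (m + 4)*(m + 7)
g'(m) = 2*m + 11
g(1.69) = 49.45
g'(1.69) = 14.38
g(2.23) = 57.50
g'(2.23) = 15.46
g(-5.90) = -2.09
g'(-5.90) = -0.80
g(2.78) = 66.31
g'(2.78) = 16.56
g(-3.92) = 0.25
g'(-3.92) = 3.16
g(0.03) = 28.33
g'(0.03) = 11.06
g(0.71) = 36.31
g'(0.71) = 12.42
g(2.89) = 68.14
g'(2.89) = 16.78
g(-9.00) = 10.00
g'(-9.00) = -7.00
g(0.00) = 28.00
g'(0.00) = 11.00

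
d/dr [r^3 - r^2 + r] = 3*r^2 - 2*r + 1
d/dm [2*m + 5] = 2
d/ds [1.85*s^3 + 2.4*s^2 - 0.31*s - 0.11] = 5.55*s^2 + 4.8*s - 0.31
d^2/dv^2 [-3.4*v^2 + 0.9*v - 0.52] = -6.80000000000000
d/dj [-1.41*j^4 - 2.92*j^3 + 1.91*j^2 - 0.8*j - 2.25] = -5.64*j^3 - 8.76*j^2 + 3.82*j - 0.8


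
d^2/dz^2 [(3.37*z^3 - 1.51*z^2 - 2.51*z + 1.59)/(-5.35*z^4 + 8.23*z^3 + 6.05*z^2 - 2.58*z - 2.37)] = (-192.91565*z^9 + 259.31985*z^8 - 191.27748*z^7 - 1389.336922*z^6 + 2978.926026*z^5 - 879.915792000001*z^4 - 1382.686154*z^3 + 689.066856*z^2 + 65.195298*z - 80.496036)/(153.130375*z^12 - 706.689525*z^11 + 567.61467*z^10 + 1262.403533*z^9 - 1119.968175*z^8 - 1506.625689*z^7 + 677.477584*z^6 + 1023.270624*z^5 - 72.357588*z^4 - 343.467729*z^3 - 54.619731*z^2 + 43.474806*z + 13.312053)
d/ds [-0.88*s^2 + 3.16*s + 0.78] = 3.16 - 1.76*s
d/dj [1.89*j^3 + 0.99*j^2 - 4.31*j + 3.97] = 5.67*j^2 + 1.98*j - 4.31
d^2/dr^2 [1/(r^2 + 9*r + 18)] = 2*(-r^2 - 9*r + (2*r + 9)^2 - 18)/(r^2 + 9*r + 18)^3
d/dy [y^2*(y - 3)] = 3*y*(y - 2)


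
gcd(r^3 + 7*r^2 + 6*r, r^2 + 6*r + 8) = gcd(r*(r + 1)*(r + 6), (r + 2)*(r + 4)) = 1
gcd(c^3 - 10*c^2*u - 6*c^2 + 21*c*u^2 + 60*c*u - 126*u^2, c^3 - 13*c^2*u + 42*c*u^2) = -c + 7*u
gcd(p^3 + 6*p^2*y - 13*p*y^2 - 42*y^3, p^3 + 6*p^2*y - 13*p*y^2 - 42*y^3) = -p^3 - 6*p^2*y + 13*p*y^2 + 42*y^3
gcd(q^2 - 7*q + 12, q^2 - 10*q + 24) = q - 4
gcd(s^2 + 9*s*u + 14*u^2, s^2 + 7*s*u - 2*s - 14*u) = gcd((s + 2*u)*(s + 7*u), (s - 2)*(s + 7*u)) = s + 7*u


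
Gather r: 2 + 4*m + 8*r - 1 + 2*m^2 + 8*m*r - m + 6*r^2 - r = 2*m^2 + 3*m + 6*r^2 + r*(8*m + 7) + 1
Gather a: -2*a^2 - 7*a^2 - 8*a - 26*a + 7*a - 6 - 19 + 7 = -9*a^2 - 27*a - 18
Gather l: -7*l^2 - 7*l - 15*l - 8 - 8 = -7*l^2 - 22*l - 16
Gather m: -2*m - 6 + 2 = -2*m - 4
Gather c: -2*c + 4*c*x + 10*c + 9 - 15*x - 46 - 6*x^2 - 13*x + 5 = c*(4*x + 8) - 6*x^2 - 28*x - 32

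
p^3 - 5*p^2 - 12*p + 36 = (p - 6)*(p - 2)*(p + 3)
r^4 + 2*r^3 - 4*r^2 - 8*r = r*(r - 2)*(r + 2)^2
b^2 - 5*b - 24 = (b - 8)*(b + 3)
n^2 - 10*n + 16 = (n - 8)*(n - 2)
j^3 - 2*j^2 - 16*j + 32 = (j - 4)*(j - 2)*(j + 4)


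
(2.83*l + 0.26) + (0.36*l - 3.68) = 3.19*l - 3.42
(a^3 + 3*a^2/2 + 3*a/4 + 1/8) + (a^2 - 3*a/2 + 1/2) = a^3 + 5*a^2/2 - 3*a/4 + 5/8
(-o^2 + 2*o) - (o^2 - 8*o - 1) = -2*o^2 + 10*o + 1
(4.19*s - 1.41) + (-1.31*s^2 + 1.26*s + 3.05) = -1.31*s^2 + 5.45*s + 1.64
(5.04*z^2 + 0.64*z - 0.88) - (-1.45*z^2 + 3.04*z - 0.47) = 6.49*z^2 - 2.4*z - 0.41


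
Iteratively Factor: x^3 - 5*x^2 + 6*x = (x - 3)*(x^2 - 2*x) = x*(x - 3)*(x - 2)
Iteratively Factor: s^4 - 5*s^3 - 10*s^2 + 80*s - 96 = (s + 4)*(s^3 - 9*s^2 + 26*s - 24) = (s - 2)*(s + 4)*(s^2 - 7*s + 12) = (s - 4)*(s - 2)*(s + 4)*(s - 3)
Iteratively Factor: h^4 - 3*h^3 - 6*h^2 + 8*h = (h - 4)*(h^3 + h^2 - 2*h) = h*(h - 4)*(h^2 + h - 2) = h*(h - 4)*(h + 2)*(h - 1)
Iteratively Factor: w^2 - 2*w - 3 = (w - 3)*(w + 1)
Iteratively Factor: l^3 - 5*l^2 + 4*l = (l - 4)*(l^2 - l) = l*(l - 4)*(l - 1)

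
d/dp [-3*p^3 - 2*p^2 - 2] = p*(-9*p - 4)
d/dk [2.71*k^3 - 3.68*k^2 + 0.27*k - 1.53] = 8.13*k^2 - 7.36*k + 0.27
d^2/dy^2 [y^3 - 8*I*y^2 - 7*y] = 6*y - 16*I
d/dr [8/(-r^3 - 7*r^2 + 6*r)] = 8*(3*r^2 + 14*r - 6)/(r^2*(r^2 + 7*r - 6)^2)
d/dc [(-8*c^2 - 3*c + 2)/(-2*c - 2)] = (8*c^2 + 16*c + 5)/(2*(c^2 + 2*c + 1))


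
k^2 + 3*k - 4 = (k - 1)*(k + 4)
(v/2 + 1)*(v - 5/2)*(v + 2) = v^3/2 + 3*v^2/4 - 3*v - 5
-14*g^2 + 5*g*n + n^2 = (-2*g + n)*(7*g + n)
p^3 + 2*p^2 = p^2*(p + 2)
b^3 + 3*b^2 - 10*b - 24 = (b - 3)*(b + 2)*(b + 4)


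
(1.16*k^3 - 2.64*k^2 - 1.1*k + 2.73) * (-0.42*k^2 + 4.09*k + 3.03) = -0.4872*k^5 + 5.8532*k^4 - 6.8208*k^3 - 13.6448*k^2 + 7.8327*k + 8.2719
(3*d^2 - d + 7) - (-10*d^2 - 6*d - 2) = 13*d^2 + 5*d + 9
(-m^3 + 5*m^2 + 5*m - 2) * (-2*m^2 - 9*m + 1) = 2*m^5 - m^4 - 56*m^3 - 36*m^2 + 23*m - 2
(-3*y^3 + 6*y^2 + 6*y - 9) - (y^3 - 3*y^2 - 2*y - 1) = -4*y^3 + 9*y^2 + 8*y - 8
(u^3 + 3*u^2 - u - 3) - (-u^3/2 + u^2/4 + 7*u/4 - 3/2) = 3*u^3/2 + 11*u^2/4 - 11*u/4 - 3/2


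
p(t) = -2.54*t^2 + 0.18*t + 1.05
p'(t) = 0.18 - 5.08*t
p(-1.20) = -2.82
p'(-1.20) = 6.28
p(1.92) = -7.97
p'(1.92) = -9.57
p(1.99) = -8.65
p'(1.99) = -9.93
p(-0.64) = -0.11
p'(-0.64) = 3.43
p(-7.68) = -150.15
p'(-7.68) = 39.19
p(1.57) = -4.93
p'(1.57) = -7.80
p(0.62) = 0.19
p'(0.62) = -2.97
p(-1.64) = -6.08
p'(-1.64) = 8.51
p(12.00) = -362.55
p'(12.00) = -60.78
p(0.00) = 1.05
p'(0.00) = 0.18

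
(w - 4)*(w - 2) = w^2 - 6*w + 8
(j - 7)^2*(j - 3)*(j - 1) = j^4 - 18*j^3 + 108*j^2 - 238*j + 147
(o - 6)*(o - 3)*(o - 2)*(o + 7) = o^4 - 4*o^3 - 41*o^2 + 216*o - 252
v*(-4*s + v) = -4*s*v + v^2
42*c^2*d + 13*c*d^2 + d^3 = d*(6*c + d)*(7*c + d)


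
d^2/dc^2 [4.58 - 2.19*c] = 0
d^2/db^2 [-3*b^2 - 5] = -6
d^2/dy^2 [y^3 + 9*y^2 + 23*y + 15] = 6*y + 18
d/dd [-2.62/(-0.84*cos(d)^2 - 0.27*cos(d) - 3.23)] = (4.4016*cos(d) + 0.7074)*sin(d)/(0.84*cos(d)^2 + 0.27*cos(d) + 3.23)^2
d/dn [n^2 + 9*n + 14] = 2*n + 9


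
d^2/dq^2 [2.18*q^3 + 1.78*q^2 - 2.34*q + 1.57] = 13.08*q + 3.56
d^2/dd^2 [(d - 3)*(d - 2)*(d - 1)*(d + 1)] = 12*d^2 - 30*d + 10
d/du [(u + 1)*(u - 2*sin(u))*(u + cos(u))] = -(u + 1)*(u - 2*sin(u))*(sin(u) - 1) - (u + 1)*(u + cos(u))*(2*cos(u) - 1) + (u - 2*sin(u))*(u + cos(u))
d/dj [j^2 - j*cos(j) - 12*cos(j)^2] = j*sin(j) + 2*j + 12*sin(2*j) - cos(j)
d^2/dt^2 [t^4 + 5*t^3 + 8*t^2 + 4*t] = 12*t^2 + 30*t + 16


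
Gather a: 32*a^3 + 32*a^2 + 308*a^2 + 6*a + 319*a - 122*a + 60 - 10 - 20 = 32*a^3 + 340*a^2 + 203*a + 30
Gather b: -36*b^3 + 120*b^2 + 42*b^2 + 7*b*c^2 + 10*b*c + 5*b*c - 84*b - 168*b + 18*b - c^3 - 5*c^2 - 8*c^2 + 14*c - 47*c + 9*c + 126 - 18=-36*b^3 + 162*b^2 + b*(7*c^2 + 15*c - 234) - c^3 - 13*c^2 - 24*c + 108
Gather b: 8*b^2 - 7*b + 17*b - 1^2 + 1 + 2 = 8*b^2 + 10*b + 2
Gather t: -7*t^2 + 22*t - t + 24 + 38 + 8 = -7*t^2 + 21*t + 70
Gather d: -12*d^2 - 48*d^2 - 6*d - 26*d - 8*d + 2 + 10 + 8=-60*d^2 - 40*d + 20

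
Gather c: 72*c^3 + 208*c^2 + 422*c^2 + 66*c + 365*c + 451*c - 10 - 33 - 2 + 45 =72*c^3 + 630*c^2 + 882*c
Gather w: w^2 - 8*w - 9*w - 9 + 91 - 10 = w^2 - 17*w + 72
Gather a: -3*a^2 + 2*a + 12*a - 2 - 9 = -3*a^2 + 14*a - 11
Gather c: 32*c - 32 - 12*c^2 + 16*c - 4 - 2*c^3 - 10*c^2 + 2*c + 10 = -2*c^3 - 22*c^2 + 50*c - 26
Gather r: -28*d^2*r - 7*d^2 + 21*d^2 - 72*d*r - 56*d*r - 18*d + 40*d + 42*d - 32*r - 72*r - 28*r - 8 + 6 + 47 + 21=14*d^2 + 64*d + r*(-28*d^2 - 128*d - 132) + 66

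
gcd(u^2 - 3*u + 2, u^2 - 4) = u - 2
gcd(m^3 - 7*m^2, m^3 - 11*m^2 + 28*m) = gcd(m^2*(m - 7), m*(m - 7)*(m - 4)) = m^2 - 7*m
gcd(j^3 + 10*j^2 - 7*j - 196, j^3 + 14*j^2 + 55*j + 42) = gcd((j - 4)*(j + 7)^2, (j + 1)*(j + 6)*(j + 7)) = j + 7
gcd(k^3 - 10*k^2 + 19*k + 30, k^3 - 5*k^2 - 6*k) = k^2 - 5*k - 6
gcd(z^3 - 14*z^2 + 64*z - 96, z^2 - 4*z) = z - 4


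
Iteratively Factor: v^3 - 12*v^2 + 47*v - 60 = (v - 5)*(v^2 - 7*v + 12) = (v - 5)*(v - 4)*(v - 3)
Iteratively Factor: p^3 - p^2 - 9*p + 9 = (p + 3)*(p^2 - 4*p + 3) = (p - 1)*(p + 3)*(p - 3)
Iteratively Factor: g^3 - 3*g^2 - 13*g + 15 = (g + 3)*(g^2 - 6*g + 5) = (g - 5)*(g + 3)*(g - 1)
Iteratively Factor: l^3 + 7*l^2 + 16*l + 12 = (l + 2)*(l^2 + 5*l + 6) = (l + 2)^2*(l + 3)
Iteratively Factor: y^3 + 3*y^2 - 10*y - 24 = (y + 2)*(y^2 + y - 12) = (y - 3)*(y + 2)*(y + 4)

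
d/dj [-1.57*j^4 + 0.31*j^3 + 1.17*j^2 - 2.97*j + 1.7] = -6.28*j^3 + 0.93*j^2 + 2.34*j - 2.97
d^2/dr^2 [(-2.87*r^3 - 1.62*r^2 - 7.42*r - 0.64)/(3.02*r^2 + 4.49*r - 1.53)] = (5.6843418860808e-14*r^4 - 233.654202*r^3 + 38.3616660000001*r^2 - 298.089042*r - 141.25016)/(27.543608*r^6 + 122.851788*r^5 + 140.78787*r^4 - 33.960115*r^3 - 71.326305*r^2 + 31.531923*r - 3.581577)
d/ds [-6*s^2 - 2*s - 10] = -12*s - 2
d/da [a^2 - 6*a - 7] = 2*a - 6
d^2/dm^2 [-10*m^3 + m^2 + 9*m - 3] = 2 - 60*m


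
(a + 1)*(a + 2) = a^2 + 3*a + 2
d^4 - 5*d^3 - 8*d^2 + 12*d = d*(d - 6)*(d - 1)*(d + 2)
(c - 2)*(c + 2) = c^2 - 4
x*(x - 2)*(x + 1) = x^3 - x^2 - 2*x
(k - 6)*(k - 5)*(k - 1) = k^3 - 12*k^2 + 41*k - 30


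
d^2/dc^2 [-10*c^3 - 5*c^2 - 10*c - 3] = -60*c - 10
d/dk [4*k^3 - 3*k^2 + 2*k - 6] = 12*k^2 - 6*k + 2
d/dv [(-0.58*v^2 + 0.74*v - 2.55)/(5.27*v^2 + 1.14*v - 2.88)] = (-4.561*v^2 + 30.2178*v + 0.7758)/(27.7729*v^4 + 12.0156*v^3 - 29.0556*v^2 - 6.5664*v + 8.2944)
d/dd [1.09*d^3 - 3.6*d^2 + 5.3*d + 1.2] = 3.27*d^2 - 7.2*d + 5.3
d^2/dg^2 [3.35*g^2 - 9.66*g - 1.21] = 6.70000000000000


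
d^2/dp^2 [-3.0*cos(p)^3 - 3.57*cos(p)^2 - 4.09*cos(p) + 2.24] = 6.34*cos(p) + 7.14*cos(2*p) + 6.75*cos(3*p)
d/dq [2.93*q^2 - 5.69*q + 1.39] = 5.86*q - 5.69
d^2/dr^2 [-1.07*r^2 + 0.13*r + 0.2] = -2.14000000000000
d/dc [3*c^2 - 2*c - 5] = 6*c - 2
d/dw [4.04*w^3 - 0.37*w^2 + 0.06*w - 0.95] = 12.12*w^2 - 0.74*w + 0.06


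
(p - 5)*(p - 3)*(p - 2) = p^3 - 10*p^2 + 31*p - 30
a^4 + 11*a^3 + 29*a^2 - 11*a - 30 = (a - 1)*(a + 1)*(a + 5)*(a + 6)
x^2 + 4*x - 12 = (x - 2)*(x + 6)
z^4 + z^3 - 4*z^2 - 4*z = z*(z - 2)*(z + 1)*(z + 2)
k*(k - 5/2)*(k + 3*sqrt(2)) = k^3 - 5*k^2/2 + 3*sqrt(2)*k^2 - 15*sqrt(2)*k/2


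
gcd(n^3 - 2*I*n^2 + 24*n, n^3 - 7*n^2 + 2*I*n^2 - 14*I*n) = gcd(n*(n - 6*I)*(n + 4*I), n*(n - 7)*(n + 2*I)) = n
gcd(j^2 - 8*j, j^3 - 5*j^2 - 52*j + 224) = j - 8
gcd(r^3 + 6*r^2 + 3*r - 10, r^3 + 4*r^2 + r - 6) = r^2 + r - 2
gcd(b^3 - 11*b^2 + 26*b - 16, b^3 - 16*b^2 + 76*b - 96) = b^2 - 10*b + 16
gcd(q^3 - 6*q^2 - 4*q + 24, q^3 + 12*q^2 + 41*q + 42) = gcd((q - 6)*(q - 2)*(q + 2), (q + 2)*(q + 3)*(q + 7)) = q + 2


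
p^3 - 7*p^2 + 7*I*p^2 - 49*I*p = p*(p - 7)*(p + 7*I)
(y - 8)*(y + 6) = y^2 - 2*y - 48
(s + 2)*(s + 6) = s^2 + 8*s + 12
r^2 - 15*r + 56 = (r - 8)*(r - 7)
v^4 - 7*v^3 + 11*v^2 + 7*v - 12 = (v - 4)*(v - 3)*(v - 1)*(v + 1)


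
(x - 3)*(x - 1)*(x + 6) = x^3 + 2*x^2 - 21*x + 18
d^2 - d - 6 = (d - 3)*(d + 2)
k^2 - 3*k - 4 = (k - 4)*(k + 1)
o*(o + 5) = o^2 + 5*o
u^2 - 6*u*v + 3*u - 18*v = (u + 3)*(u - 6*v)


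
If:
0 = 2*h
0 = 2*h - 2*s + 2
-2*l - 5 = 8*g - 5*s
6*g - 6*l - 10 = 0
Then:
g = 1/3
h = 0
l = -4/3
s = 1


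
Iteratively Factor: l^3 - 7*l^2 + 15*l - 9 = (l - 1)*(l^2 - 6*l + 9) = (l - 3)*(l - 1)*(l - 3)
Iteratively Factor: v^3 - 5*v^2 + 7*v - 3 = (v - 1)*(v^2 - 4*v + 3) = (v - 1)^2*(v - 3)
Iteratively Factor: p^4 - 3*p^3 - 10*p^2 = (p - 5)*(p^3 + 2*p^2) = (p - 5)*(p + 2)*(p^2) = p*(p - 5)*(p + 2)*(p)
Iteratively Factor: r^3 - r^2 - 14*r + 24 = (r + 4)*(r^2 - 5*r + 6) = (r - 3)*(r + 4)*(r - 2)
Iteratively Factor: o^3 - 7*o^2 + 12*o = (o)*(o^2 - 7*o + 12) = o*(o - 4)*(o - 3)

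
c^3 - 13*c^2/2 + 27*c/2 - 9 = (c - 3)*(c - 2)*(c - 3/2)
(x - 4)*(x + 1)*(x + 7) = x^3 + 4*x^2 - 25*x - 28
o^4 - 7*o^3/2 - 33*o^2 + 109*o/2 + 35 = (o - 7)*(o - 2)*(o + 1/2)*(o + 5)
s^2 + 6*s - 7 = (s - 1)*(s + 7)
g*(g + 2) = g^2 + 2*g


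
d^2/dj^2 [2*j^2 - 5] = 4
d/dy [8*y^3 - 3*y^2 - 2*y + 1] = 24*y^2 - 6*y - 2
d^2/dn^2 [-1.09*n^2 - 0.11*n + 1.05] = -2.18000000000000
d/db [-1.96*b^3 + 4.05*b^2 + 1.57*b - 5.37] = -5.88*b^2 + 8.1*b + 1.57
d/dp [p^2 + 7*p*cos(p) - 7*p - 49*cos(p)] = -7*p*sin(p) + 2*p + 49*sin(p) + 7*cos(p) - 7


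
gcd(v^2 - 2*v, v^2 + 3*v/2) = v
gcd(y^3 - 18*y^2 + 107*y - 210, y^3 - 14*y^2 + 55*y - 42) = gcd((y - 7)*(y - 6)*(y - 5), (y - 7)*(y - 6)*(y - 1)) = y^2 - 13*y + 42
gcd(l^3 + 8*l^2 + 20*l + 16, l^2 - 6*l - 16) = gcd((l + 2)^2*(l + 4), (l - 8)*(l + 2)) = l + 2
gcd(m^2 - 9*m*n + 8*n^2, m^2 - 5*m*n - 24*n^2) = m - 8*n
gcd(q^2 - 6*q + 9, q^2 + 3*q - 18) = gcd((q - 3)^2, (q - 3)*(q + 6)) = q - 3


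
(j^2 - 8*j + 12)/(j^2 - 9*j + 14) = (j - 6)/(j - 7)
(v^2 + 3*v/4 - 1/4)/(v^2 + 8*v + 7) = (v - 1/4)/(v + 7)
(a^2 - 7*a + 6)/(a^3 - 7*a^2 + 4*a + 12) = (a - 1)/(a^2 - a - 2)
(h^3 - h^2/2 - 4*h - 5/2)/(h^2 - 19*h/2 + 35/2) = (h^2 + 2*h + 1)/(h - 7)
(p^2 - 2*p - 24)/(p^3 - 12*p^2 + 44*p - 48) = (p + 4)/(p^2 - 6*p + 8)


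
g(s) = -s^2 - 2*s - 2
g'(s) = -2*s - 2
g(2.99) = -16.92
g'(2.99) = -7.98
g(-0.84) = -1.03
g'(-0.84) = -0.32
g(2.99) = -16.92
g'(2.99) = -7.98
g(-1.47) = -1.22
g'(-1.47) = 0.94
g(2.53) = -13.46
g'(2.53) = -7.06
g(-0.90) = -1.01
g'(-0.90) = -0.20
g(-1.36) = -1.13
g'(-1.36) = 0.72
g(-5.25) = -19.06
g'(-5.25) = 8.50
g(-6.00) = -26.00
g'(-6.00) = 10.00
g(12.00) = -170.00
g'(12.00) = -26.00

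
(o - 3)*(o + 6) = o^2 + 3*o - 18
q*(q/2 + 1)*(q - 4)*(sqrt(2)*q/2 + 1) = sqrt(2)*q^4/4 - sqrt(2)*q^3/2 + q^3/2 - 2*sqrt(2)*q^2 - q^2 - 4*q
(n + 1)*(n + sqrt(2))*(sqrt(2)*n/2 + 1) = sqrt(2)*n^3/2 + sqrt(2)*n^2/2 + 2*n^2 + sqrt(2)*n + 2*n + sqrt(2)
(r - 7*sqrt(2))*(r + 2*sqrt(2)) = r^2 - 5*sqrt(2)*r - 28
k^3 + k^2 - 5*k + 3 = (k - 1)^2*(k + 3)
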